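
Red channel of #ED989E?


Color: #ED989E
R = ED = 237
G = 98 = 152
B = 9E = 158
Red = 237


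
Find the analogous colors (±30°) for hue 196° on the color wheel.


Base hue: 196°
Left analog: (196 - 30) mod 360 = 166°
Right analog: (196 + 30) mod 360 = 226°
Analogous hues = 166° and 226°


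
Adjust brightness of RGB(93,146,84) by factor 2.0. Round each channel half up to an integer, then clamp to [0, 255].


Multiply each channel by 2.0, round half up, clamp to [0, 255]
R: 93×2.0 = 186
G: 146×2.0 = 292 → clamp → 255
B: 84×2.0 = 168
= RGB(186, 255, 168)


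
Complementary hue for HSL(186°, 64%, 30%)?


Complement = opposite side of color wheel = hue + 180°
H' = (186 + 180) mod 360 = 6°
S and L unchanged.
= HSL(6°, 64%, 30%)


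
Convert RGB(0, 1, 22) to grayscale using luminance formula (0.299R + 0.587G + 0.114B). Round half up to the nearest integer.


Gray = 0.299×R + 0.587×G + 0.114×B
Gray = 0.299×0 + 0.587×1 + 0.114×22
Gray = 0.000 + 0.587 + 2.508
Gray = 3.095 → round half up → 3
Gray = 3


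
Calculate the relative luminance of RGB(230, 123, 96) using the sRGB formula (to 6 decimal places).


Linearize each channel (sRGB transfer function): c = v/255; c_lin = c/12.92 if c ≤ 0.04045, else ((c+0.055)/1.055)^2.4
  R: 230/255 ≈ 0.901961 > 0.04045 → ((0.901961+0.055)/1.055)^2.4 ≈ 0.791298
  G: 123/255 ≈ 0.482353 > 0.04045 → ((0.482353+0.055)/1.055)^2.4 ≈ 0.198069
  B: 96/255 ≈ 0.376471 > 0.04045 → ((0.376471+0.055)/1.055)^2.4 ≈ 0.116971
R_lin = 0.791298, G_lin = 0.198069, B_lin = 0.116971
L = 0.2126×R + 0.7152×G + 0.0722×B
L = 0.2126×0.791298 + 0.7152×0.198069 + 0.0722×0.116971
L ≈ 0.318334


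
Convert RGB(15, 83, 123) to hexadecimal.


R = 15 → 0F (hex)
G = 83 → 53 (hex)
B = 123 → 7B (hex)
Hex = #0F537B


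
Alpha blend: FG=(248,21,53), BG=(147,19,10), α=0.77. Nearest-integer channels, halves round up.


C = α×F + (1-α)×B, with 1-α = 0.23
R: 0.77×248 + 0.23×147 = 190.96 + 33.81 = 224.77 → 225
G: 0.77×21 + 0.23×19 = 16.17 + 4.37 = 20.54 → 21
B: 0.77×53 + 0.23×10 = 40.81 + 2.30 = 43.11 → 43
= RGB(225, 21, 43)


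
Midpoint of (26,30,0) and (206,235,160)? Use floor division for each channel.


Midpoint: each channel = ⌊(C₁+C₂)/2⌋
R: ⌊(26+206)/2⌋ = 116
G: ⌊(30+235)/2⌋ = 132
B: ⌊(0+160)/2⌋ = 80
= RGB(116, 132, 80)


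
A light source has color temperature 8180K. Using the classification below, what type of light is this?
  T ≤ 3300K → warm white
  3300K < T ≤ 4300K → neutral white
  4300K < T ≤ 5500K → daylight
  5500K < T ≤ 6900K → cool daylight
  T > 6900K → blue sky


Temperature: 8180K
8180K > 6900K → blue sky
Classification: blue sky


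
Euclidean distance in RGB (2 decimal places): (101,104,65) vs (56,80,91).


d = √[(R₁-R₂)² + (G₁-G₂)² + (B₁-B₂)²]
d = √[(101-56)² + (104-80)² + (65-91)²]
d = √[2025 + 576 + 676]
d = √3277
d ≈ 57.25


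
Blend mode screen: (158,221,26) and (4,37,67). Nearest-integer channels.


Screen: C = 255 - (255-A)×(255-B)/255, rounded to nearest integer
R: 255 - (255-158)×(255-4)/255 = 255 - 24347/255 ≈ 255 - 95.478 = 159.522 → 160
G: 255 - (255-221)×(255-37)/255 = 255 - 7412/255 ≈ 255 - 29.067 = 225.933 → 226
B: 255 - (255-26)×(255-67)/255 = 255 - 43052/255 ≈ 255 - 168.831 = 86.169 → 86
= RGB(160, 226, 86)


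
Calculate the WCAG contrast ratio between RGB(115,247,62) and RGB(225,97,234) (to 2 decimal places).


Linearize each sRGB channel c=v/255: c/12.92 if c ≤ 0.04045 else ((c+0.055)/1.055)^2.4
L = 0.2126×R_lin + 0.7152×G_lin + 0.0722×B_lin
Color 1 (115,247,62):
  R=115: 115/255≈0.4510 > 0.04045 → ((0.4510+0.055)/1.055)^2.4 ≈ 0.17144
  G=247: 247/255≈0.9686 > 0.04045 → ((0.9686+0.055)/1.055)^2.4 ≈ 0.93011
  B=62: 62/255≈0.2431 > 0.04045 → ((0.2431+0.055)/1.055)^2.4 ≈ 0.04817
  L1 = 0.2126×0.17144 + 0.7152×0.93011 + 0.0722×0.04817 ≈ 0.70514
Color 2 (225,97,234):
  R=225: 225/255≈0.8824 > 0.04045 → ((0.8824+0.055)/1.055)^2.4 ≈ 0.75294
  G=97: 97/255≈0.3804 > 0.04045 → ((0.3804+0.055)/1.055)^2.4 ≈ 0.11954
  B=234: 234/255≈0.9176 > 0.04045 → ((0.9176+0.055)/1.055)^2.4 ≈ 0.82279
  L2 = 0.2126×0.75294 + 0.7152×0.11954 + 0.0722×0.82279 ≈ 0.30497
Lighter = 0.70514, Darker = 0.30497
Ratio = (L_lighter + 0.05) / (L_darker + 0.05)
Ratio = (0.70514 + 0.05) / (0.30497 + 0.05) = 0.75514 / 0.35497 ≈ 2.1273
Ratio ≈ 2.13:1


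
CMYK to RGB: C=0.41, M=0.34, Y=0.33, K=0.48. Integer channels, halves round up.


R = 255 × (1-C) × (1-K) = 255 × 0.59 × 0.52 = 78.234 → 78
G = 255 × (1-M) × (1-K) = 255 × 0.66 × 0.52 = 87.516 → 88
B = 255 × (1-Y) × (1-K) = 255 × 0.67 × 0.52 = 88.842 → 89
= RGB(78, 88, 89)


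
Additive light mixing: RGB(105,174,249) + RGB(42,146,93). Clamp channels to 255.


Additive: each channel = min(255, C₁+C₂)
R: 105+42 = 147 → 147
G: 174+146 = 320 → 255
B: 249+93 = 342 → 255
= RGB(147, 255, 255)


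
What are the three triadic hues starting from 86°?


Triadic: equally spaced at 120° intervals
H1 = 86°
H2 = (86 + 120) mod 360 = 206°
H3 = (86 + 240) mod 360 = 326°
Triadic = 86°, 206°, 326°


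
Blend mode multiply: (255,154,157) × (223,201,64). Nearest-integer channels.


Multiply: C = A×B/255, rounded to nearest integer
R: 255×223/255 = 56865/255 ≈ 223.000 → 223
G: 154×201/255 = 30954/255 ≈ 121.388 → 121
B: 157×64/255 = 10048/255 ≈ 39.404 → 39
= RGB(223, 121, 39)


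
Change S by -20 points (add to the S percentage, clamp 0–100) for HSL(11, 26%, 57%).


Original S = 26%
Adjustment = -20 percentage points
New S = 26 + (-20) = 6
Clamp to [0, 100] → 6
= HSL(11°, 6%, 57%)


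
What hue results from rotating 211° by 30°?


New hue = (H + rotation) mod 360
New hue = (211 + 30) mod 360
= 241 mod 360
= 241°


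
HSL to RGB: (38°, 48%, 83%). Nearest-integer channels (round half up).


H=38°, S=0.48, L=0.83
C = (1-|2L-1|)×S = (1-|0.66|)×0.48 = 0.1632
H' = H/60 = 38/60 ≈ 0.6333; X = C×(1-|H' mod 2 - 1|) = 0.10336
m = L - C/2 = 0.83 - 0.0816 = 0.7484
Sector ⌊H'⌋ = 0 → (R',G',B') = (0.1632, 0.10336, 0.0)
RGB = ((R'+m)×255, (G'+m)×255, (B'+m)×255) = (232.458, 217.1988, 190.842)
Round half up → RGB(232, 217, 191)


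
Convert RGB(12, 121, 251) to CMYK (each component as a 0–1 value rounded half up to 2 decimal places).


R'=12/255≈0.0471, G'=121/255≈0.4745, B'=251/255≈0.9843
K = 1 - max(R',G',B') = 1 - 251/255 = 4/255 = 0.01568… → 0.02
(1-R'-K)/(1-K) simplifies to (max-R)/max with max = 251:
C = (251-12)/251 = 239/251 = 0.95219… → 0.95
M = (251-121)/251 = 130/251 = 0.51792… → 0.52
Y = (251-251)/251 = 0/251 = 0 → 0.00
= CMYK(0.95, 0.52, 0.00, 0.02)


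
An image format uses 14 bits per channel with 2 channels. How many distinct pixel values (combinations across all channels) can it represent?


Total bits = 14 bits/channel × 2 channels = 28 bits
Distinct pixel values = 2^28
= 268,435,456 pixel values


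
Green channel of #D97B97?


Color: #D97B97
R = D9 = 217
G = 7B = 123
B = 97 = 151
Green = 123


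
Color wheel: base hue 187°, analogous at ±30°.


Base hue: 187°
Left analog: (187 - 30) mod 360 = 157°
Right analog: (187 + 30) mod 360 = 217°
Analogous hues = 157° and 217°


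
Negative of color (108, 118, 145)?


Invert: (255-R, 255-G, 255-B)
R: 255-108 = 147
G: 255-118 = 137
B: 255-145 = 110
= RGB(147, 137, 110)


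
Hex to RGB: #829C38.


82 → 130 (R)
9C → 156 (G)
38 → 56 (B)
= RGB(130, 156, 56)


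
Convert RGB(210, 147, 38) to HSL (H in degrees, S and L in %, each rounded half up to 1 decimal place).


Normalize: R'=210/255≈0.8235, G'=147/255≈0.5765, B'=38/255≈0.1490
Max=210/255, Min=38/255, Δ=Max-Min=172/255
L = (Max+Min)/2 = (210+38)/510 = 248/510 = 0.48627… → L = 48.6%
L ≤ 0.5 → S = Δ/(Max+Min) = 172/(210+38) = 172/248 = 0.69354… → S = 69.4%
(the 1/255 factors cancel in S and H, so raw channel differences can be used)
Max is R' → H = 60 × (((G-B)/Δ) mod 6) = 60 × (((147-38)/172) mod 6)
  109/172 = 0.6337…
  H = 60 × 0.6337… = 38.023…° → H = 38.0°
= HSL(38.0°, 69.4%, 48.6%)


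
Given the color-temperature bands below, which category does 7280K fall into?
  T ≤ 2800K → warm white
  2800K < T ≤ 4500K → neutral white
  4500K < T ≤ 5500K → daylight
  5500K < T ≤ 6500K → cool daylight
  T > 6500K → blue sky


Temperature: 7280K
7280K > 6500K → blue sky
Classification: blue sky


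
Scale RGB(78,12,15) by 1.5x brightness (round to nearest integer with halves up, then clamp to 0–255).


Multiply each channel by 1.5, round half up, clamp to [0, 255]
R: 78×1.5 = 117
G: 12×1.5 = 18
B: 15×1.5 = 22.5 → round → 23
= RGB(117, 18, 23)


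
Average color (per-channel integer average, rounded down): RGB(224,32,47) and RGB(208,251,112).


Midpoint: each channel = ⌊(C₁+C₂)/2⌋
R: ⌊(224+208)/2⌋ = 216
G: ⌊(32+251)/2⌋ = 141
B: ⌊(47+112)/2⌋ = 79
= RGB(216, 141, 79)


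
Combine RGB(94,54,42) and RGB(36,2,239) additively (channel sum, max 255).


Additive: each channel = min(255, C₁+C₂)
R: 94+36 = 130 → 130
G: 54+2 = 56 → 56
B: 42+239 = 281 → 255
= RGB(130, 56, 255)


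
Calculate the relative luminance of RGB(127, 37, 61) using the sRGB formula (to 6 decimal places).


Linearize each channel (sRGB transfer function): c = v/255; c_lin = c/12.92 if c ≤ 0.04045, else ((c+0.055)/1.055)^2.4
  R: 127/255 ≈ 0.498039 > 0.04045 → ((0.498039+0.055)/1.055)^2.4 ≈ 0.212231
  G: 37/255 ≈ 0.145098 > 0.04045 → ((0.145098+0.055)/1.055)^2.4 ≈ 0.018500
  B: 61/255 ≈ 0.239216 > 0.04045 → ((0.239216+0.055)/1.055)^2.4 ≈ 0.046665
R_lin = 0.212231, G_lin = 0.018500, B_lin = 0.046665
L = 0.2126×R + 0.7152×G + 0.0722×B
L = 0.2126×0.212231 + 0.7152×0.018500 + 0.0722×0.046665
L ≈ 0.061721


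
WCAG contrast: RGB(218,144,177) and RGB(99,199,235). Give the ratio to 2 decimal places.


Linearize each sRGB channel c=v/255: c/12.92 if c ≤ 0.04045 else ((c+0.055)/1.055)^2.4
L = 0.2126×R_lin + 0.7152×G_lin + 0.0722×B_lin
Color 1 (218,144,177):
  R=218: 218/255≈0.8549 > 0.04045 → ((0.8549+0.055)/1.055)^2.4 ≈ 0.70110
  G=144: 144/255≈0.5647 > 0.04045 → ((0.5647+0.055)/1.055)^2.4 ≈ 0.27889
  B=177: 177/255≈0.6941 > 0.04045 → ((0.6941+0.055)/1.055)^2.4 ≈ 0.43966
  L1 = 0.2126×0.70110 + 0.7152×0.27889 + 0.0722×0.43966 ≈ 0.38026
Color 2 (99,199,235):
  R=99: 99/255≈0.3882 > 0.04045 → ((0.3882+0.055)/1.055)^2.4 ≈ 0.12477
  G=199: 199/255≈0.7804 > 0.04045 → ((0.7804+0.055)/1.055)^2.4 ≈ 0.57112
  B=235: 235/255≈0.9216 > 0.04045 → ((0.9216+0.055)/1.055)^2.4 ≈ 0.83077
  L2 = 0.2126×0.12477 + 0.7152×0.57112 + 0.0722×0.83077 ≈ 0.49498
Lighter = 0.49498, Darker = 0.38026
Ratio = (L_lighter + 0.05) / (L_darker + 0.05)
Ratio = (0.49498 + 0.05) / (0.38026 + 0.05) = 0.54498 / 0.43026 ≈ 1.2666
Ratio ≈ 1.27:1


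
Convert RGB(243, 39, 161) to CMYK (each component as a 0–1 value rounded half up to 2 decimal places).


R'=243/255≈0.9529, G'=39/255≈0.1529, B'=161/255≈0.6314
K = 1 - max(R',G',B') = 1 - 243/255 = 12/255 = 0.04705… → 0.05
(1-R'-K)/(1-K) simplifies to (max-R)/max with max = 243:
C = (243-243)/243 = 0/243 = 0 → 0.00
M = (243-39)/243 = 204/243 = 0.83950… → 0.84
Y = (243-161)/243 = 82/243 = 0.33744… → 0.34
= CMYK(0.00, 0.84, 0.34, 0.05)


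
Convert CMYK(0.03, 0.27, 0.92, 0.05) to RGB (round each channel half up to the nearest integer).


R = 255 × (1-C) × (1-K) = 255 × 0.97 × 0.95 = 234.9825 → 235
G = 255 × (1-M) × (1-K) = 255 × 0.73 × 0.95 = 176.8425 → 177
B = 255 × (1-Y) × (1-K) = 255 × 0.08 × 0.95 = 19.38 → 19
= RGB(235, 177, 19)


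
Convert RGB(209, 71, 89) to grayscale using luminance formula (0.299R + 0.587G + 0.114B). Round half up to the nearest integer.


Gray = 0.299×R + 0.587×G + 0.114×B
Gray = 0.299×209 + 0.587×71 + 0.114×89
Gray = 62.491 + 41.677 + 10.146
Gray = 114.314 → round half up → 114
Gray = 114


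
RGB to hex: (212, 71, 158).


R = 212 → D4 (hex)
G = 71 → 47 (hex)
B = 158 → 9E (hex)
Hex = #D4479E


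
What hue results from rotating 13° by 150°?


New hue = (H + rotation) mod 360
New hue = (13 + 150) mod 360
= 163 mod 360
= 163°


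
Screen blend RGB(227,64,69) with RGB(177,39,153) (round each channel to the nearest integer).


Screen: C = 255 - (255-A)×(255-B)/255, rounded to nearest integer
R: 255 - (255-227)×(255-177)/255 = 255 - 2184/255 ≈ 255 - 8.565 = 246.435 → 246
G: 255 - (255-64)×(255-39)/255 = 255 - 41256/255 ≈ 255 - 161.788 = 93.212 → 93
B: 255 - (255-69)×(255-153)/255 = 255 - 18972/255 ≈ 255 - 74.400 = 180.600 → 181
= RGB(246, 93, 181)


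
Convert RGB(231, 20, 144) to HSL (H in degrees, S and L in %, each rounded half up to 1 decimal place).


Normalize: R'=231/255≈0.9059, G'=20/255≈0.0784, B'=144/255≈0.5647
Max=231/255, Min=20/255, Δ=Max-Min=211/255
L = (Max+Min)/2 = (231+20)/510 = 251/510 = 0.49215… → L = 49.2%
L ≤ 0.5 → S = Δ/(Max+Min) = 211/(231+20) = 211/251 = 0.84063… → S = 84.1%
(the 1/255 factors cancel in S and H, so raw channel differences can be used)
Max is R' → H = 60 × (((G-B)/Δ) mod 6) = 60 × (((20-144)/211) mod 6)
  (-124)/211 = -0.5876…; negative, so add 6 → 5.4123…
  H = 60 × 5.4123… = 324.739…° → H = 324.7°
= HSL(324.7°, 84.1%, 49.2%)


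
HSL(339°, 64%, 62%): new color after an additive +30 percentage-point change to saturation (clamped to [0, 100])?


Original S = 64%
Adjustment = +30 percentage points
New S = 64 + (30) = 94
Clamp to [0, 100] → 94
= HSL(339°, 94%, 62%)


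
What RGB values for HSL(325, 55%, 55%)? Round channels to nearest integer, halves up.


H=325°, S=0.55, L=0.55
C = (1-|2L-1|)×S = (1-|0.10|)×0.55 = 0.495
H' = H/60 = 325/60 ≈ 5.4167; X = C×(1-|H' mod 2 - 1|) = 0.28875
m = L - C/2 = 0.55 - 0.2475 = 0.3025
Sector ⌊H'⌋ = 5 → (R',G',B') = (0.495, 0.0, 0.28875)
RGB = ((R'+m)×255, (G'+m)×255, (B'+m)×255) = (203.3625, 77.1375, 150.76875)
Round half up → RGB(203, 77, 151)


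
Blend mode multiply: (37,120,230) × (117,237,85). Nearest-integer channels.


Multiply: C = A×B/255, rounded to nearest integer
R: 37×117/255 = 4329/255 ≈ 16.976 → 17
G: 120×237/255 = 28440/255 ≈ 111.529 → 112
B: 230×85/255 = 19550/255 ≈ 76.667 → 77
= RGB(17, 112, 77)


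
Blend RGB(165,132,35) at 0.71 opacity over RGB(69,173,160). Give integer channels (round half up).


C = α×F + (1-α)×B, with 1-α = 0.29
R: 0.71×165 + 0.29×69 = 117.15 + 20.01 = 137.16 → 137
G: 0.71×132 + 0.29×173 = 93.72 + 50.17 = 143.89 → 144
B: 0.71×35 + 0.29×160 = 24.85 + 46.40 = 71.25 → 71
= RGB(137, 144, 71)


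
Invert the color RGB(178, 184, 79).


Invert: (255-R, 255-G, 255-B)
R: 255-178 = 77
G: 255-184 = 71
B: 255-79 = 176
= RGB(77, 71, 176)


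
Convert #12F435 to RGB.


12 → 18 (R)
F4 → 244 (G)
35 → 53 (B)
= RGB(18, 244, 53)


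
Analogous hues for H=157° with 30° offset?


Base hue: 157°
Left analog: (157 - 30) mod 360 = 127°
Right analog: (157 + 30) mod 360 = 187°
Analogous hues = 127° and 187°


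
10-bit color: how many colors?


Colors = 2^bits = 2^10
= 1,024 colors


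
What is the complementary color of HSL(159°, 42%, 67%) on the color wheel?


Complement = opposite side of color wheel = hue + 180°
H' = (159 + 180) mod 360 = 339°
S and L unchanged.
= HSL(339°, 42%, 67%)


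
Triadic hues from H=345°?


Triadic: equally spaced at 120° intervals
H1 = 345°
H2 = (345 + 120) mod 360 = 105°
H3 = (345 + 240) mod 360 = 225°
Triadic = 345°, 105°, 225°


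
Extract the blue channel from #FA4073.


Color: #FA4073
R = FA = 250
G = 40 = 64
B = 73 = 115
Blue = 115


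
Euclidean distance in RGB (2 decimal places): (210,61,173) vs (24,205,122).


d = √[(R₁-R₂)² + (G₁-G₂)² + (B₁-B₂)²]
d = √[(210-24)² + (61-205)² + (173-122)²]
d = √[34596 + 20736 + 2601]
d = √57933
d ≈ 240.69


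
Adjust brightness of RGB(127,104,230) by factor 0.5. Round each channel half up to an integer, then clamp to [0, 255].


Multiply each channel by 0.5, round half up, clamp to [0, 255]
R: 127×0.5 = 63.5 → round → 64
G: 104×0.5 = 52
B: 230×0.5 = 115
= RGB(64, 52, 115)


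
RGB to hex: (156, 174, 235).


R = 156 → 9C (hex)
G = 174 → AE (hex)
B = 235 → EB (hex)
Hex = #9CAEEB


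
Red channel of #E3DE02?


Color: #E3DE02
R = E3 = 227
G = DE = 222
B = 02 = 2
Red = 227


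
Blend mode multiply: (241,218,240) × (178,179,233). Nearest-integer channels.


Multiply: C = A×B/255, rounded to nearest integer
R: 241×178/255 = 42898/255 ≈ 168.227 → 168
G: 218×179/255 = 39022/255 ≈ 153.027 → 153
B: 240×233/255 = 55920/255 ≈ 219.294 → 219
= RGB(168, 153, 219)


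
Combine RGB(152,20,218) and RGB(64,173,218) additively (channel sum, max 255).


Additive: each channel = min(255, C₁+C₂)
R: 152+64 = 216 → 216
G: 20+173 = 193 → 193
B: 218+218 = 436 → 255
= RGB(216, 193, 255)


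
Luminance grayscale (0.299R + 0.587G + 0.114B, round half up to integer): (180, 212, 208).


Gray = 0.299×R + 0.587×G + 0.114×B
Gray = 0.299×180 + 0.587×212 + 0.114×208
Gray = 53.820 + 124.444 + 23.712
Gray = 201.976 → round half up → 202
Gray = 202


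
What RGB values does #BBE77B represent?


BB → 187 (R)
E7 → 231 (G)
7B → 123 (B)
= RGB(187, 231, 123)


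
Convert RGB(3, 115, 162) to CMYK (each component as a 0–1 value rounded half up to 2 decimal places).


R'=3/255≈0.0118, G'=115/255≈0.4510, B'=162/255≈0.6353
K = 1 - max(R',G',B') = 1 - 162/255 = 93/255 = 0.36470… → 0.36
(1-R'-K)/(1-K) simplifies to (max-R)/max with max = 162:
C = (162-3)/162 = 159/162 = 0.98148… → 0.98
M = (162-115)/162 = 47/162 = 0.29012… → 0.29
Y = (162-162)/162 = 0/162 = 0 → 0.00
= CMYK(0.98, 0.29, 0.00, 0.36)


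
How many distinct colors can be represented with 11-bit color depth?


Colors = 2^bits = 2^11
= 2,048 colors


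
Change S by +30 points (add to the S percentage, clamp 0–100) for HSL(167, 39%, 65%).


Original S = 39%
Adjustment = +30 percentage points
New S = 39 + (30) = 69
Clamp to [0, 100] → 69
= HSL(167°, 69%, 65%)


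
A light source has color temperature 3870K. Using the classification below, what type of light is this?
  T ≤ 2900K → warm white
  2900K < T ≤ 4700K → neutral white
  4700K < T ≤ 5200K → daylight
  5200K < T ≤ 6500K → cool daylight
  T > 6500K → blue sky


Temperature: 3870K
2900K < 3870K ≤ 4700K → neutral white
Classification: neutral white


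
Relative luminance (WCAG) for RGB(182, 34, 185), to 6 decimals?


Linearize each channel (sRGB transfer function): c = v/255; c_lin = c/12.92 if c ≤ 0.04045, else ((c+0.055)/1.055)^2.4
  R: 182/255 ≈ 0.713725 > 0.04045 → ((0.713725+0.055)/1.055)^2.4 ≈ 0.467784
  G: 34/255 ≈ 0.133333 > 0.04045 → ((0.133333+0.055)/1.055)^2.4 ≈ 0.015996
  B: 185/255 ≈ 0.725490 > 0.04045 → ((0.725490+0.055)/1.055)^2.4 ≈ 0.485150
R_lin = 0.467784, G_lin = 0.015996, B_lin = 0.485150
L = 0.2126×R + 0.7152×G + 0.0722×B
L = 0.2126×0.467784 + 0.7152×0.015996 + 0.0722×0.485150
L ≈ 0.145919


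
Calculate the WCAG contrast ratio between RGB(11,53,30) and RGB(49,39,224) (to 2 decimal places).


Linearize each sRGB channel c=v/255: c/12.92 if c ≤ 0.04045 else ((c+0.055)/1.055)^2.4
L = 0.2126×R_lin + 0.7152×G_lin + 0.0722×B_lin
Color 1 (11,53,30):
  R=11: 11/255≈0.0431 > 0.04045 → ((0.0431+0.055)/1.055)^2.4 ≈ 0.00335
  G=53: 53/255≈0.2078 > 0.04045 → ((0.2078+0.055)/1.055)^2.4 ≈ 0.03560
  B=30: 30/255≈0.1176 > 0.04045 → ((0.1176+0.055)/1.055)^2.4 ≈ 0.01298
  L1 = 0.2126×0.00335 + 0.7152×0.03560 + 0.0722×0.01298 ≈ 0.02711
Color 2 (49,39,224):
  R=49: 49/255≈0.1922 > 0.04045 → ((0.1922+0.055)/1.055)^2.4 ≈ 0.03071
  G=39: 39/255≈0.1529 > 0.04045 → ((0.1529+0.055)/1.055)^2.4 ≈ 0.02029
  B=224: 224/255≈0.8784 > 0.04045 → ((0.8784+0.055)/1.055)^2.4 ≈ 0.74540
  L2 = 0.2126×0.03071 + 0.7152×0.02029 + 0.0722×0.74540 ≈ 0.07486
Lighter = 0.07486, Darker = 0.02711
Ratio = (L_lighter + 0.05) / (L_darker + 0.05)
Ratio = (0.07486 + 0.05) / (0.02711 + 0.05) = 0.12486 / 0.07711 ≈ 1.6192
Ratio ≈ 1.62:1


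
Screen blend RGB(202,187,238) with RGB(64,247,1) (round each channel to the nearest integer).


Screen: C = 255 - (255-A)×(255-B)/255, rounded to nearest integer
R: 255 - (255-202)×(255-64)/255 = 255 - 10123/255 ≈ 255 - 39.698 = 215.302 → 215
G: 255 - (255-187)×(255-247)/255 = 255 - 544/255 ≈ 255 - 2.133 = 252.867 → 253
B: 255 - (255-238)×(255-1)/255 = 255 - 4318/255 ≈ 255 - 16.933 = 238.067 → 238
= RGB(215, 253, 238)


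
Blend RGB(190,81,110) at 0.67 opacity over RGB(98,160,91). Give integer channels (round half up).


C = α×F + (1-α)×B, with 1-α = 0.33
R: 0.67×190 + 0.33×98 = 127.30 + 32.34 = 159.64 → 160
G: 0.67×81 + 0.33×160 = 54.27 + 52.80 = 107.07 → 107
B: 0.67×110 + 0.33×91 = 73.70 + 30.03 = 103.73 → 104
= RGB(160, 107, 104)


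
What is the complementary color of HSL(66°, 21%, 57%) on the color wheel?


Complement = opposite side of color wheel = hue + 180°
H' = (66 + 180) mod 360 = 246°
S and L unchanged.
= HSL(246°, 21%, 57%)


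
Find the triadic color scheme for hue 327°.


Triadic: equally spaced at 120° intervals
H1 = 327°
H2 = (327 + 120) mod 360 = 87°
H3 = (327 + 240) mod 360 = 207°
Triadic = 327°, 87°, 207°


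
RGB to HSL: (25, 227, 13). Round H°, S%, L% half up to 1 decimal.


Normalize: R'=25/255≈0.0980, G'=227/255≈0.8902, B'=13/255≈0.0510
Max=227/255, Min=13/255, Δ=Max-Min=214/255
L = (Max+Min)/2 = (227+13)/510 = 240/510 = 0.47058… → L = 47.1%
L ≤ 0.5 → S = Δ/(Max+Min) = 214/(227+13) = 214/240 = 0.89166… → S = 89.2%
(the 1/255 factors cancel in S and H, so raw channel differences can be used)
Max is G' → H = 60 × ((B-R)/Δ + 2) = 60 × ((13-25)/214 + 2)
  -12/214 + 2 = -0.0560… + 2 = 1.9439…
  H = 60 × 1.9439… = 116.635…° → H = 116.6°
= HSL(116.6°, 89.2%, 47.1%)


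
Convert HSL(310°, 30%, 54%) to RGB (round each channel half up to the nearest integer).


H=310°, S=0.30, L=0.54
C = (1-|2L-1|)×S = (1-|0.08|)×0.30 = 0.276
H' = H/60 = 310/60 ≈ 5.1667; X = C×(1-|H' mod 2 - 1|) = 0.23
m = L - C/2 = 0.54 - 0.138 = 0.402
Sector ⌊H'⌋ = 5 → (R',G',B') = (0.276, 0.0, 0.23)
RGB = ((R'+m)×255, (G'+m)×255, (B'+m)×255) = (172.89, 102.51, 161.16)
Round half up → RGB(173, 103, 161)


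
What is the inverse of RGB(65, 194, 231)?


Invert: (255-R, 255-G, 255-B)
R: 255-65 = 190
G: 255-194 = 61
B: 255-231 = 24
= RGB(190, 61, 24)


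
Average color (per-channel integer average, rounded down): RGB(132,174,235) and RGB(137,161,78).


Midpoint: each channel = ⌊(C₁+C₂)/2⌋
R: ⌊(132+137)/2⌋ = 134
G: ⌊(174+161)/2⌋ = 167
B: ⌊(235+78)/2⌋ = 156
= RGB(134, 167, 156)


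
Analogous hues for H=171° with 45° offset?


Base hue: 171°
Left analog: (171 - 45) mod 360 = 126°
Right analog: (171 + 45) mod 360 = 216°
Analogous hues = 126° and 216°


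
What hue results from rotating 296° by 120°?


New hue = (H + rotation) mod 360
New hue = (296 + 120) mod 360
= 416 mod 360
= 56°


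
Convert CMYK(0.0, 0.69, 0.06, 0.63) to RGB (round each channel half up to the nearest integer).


R = 255 × (1-C) × (1-K) = 255 × 1.00 × 0.37 = 94.35 → 94
G = 255 × (1-M) × (1-K) = 255 × 0.31 × 0.37 = 29.2485 → 29
B = 255 × (1-Y) × (1-K) = 255 × 0.94 × 0.37 = 88.689 → 89
= RGB(94, 29, 89)


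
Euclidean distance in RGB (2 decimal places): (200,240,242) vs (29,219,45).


d = √[(R₁-R₂)² + (G₁-G₂)² + (B₁-B₂)²]
d = √[(200-29)² + (240-219)² + (242-45)²]
d = √[29241 + 441 + 38809]
d = √68491
d ≈ 261.71


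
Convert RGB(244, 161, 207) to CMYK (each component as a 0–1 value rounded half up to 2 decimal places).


R'=244/255≈0.9569, G'=161/255≈0.6314, B'=207/255≈0.8118
K = 1 - max(R',G',B') = 1 - 244/255 = 11/255 = 0.04313… → 0.04
(1-R'-K)/(1-K) simplifies to (max-R)/max with max = 244:
C = (244-244)/244 = 0/244 = 0 → 0.00
M = (244-161)/244 = 83/244 = 0.34016… → 0.34
Y = (244-207)/244 = 37/244 = 0.15163… → 0.15
= CMYK(0.00, 0.34, 0.15, 0.04)


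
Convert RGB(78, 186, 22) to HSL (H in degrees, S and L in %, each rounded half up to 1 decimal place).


Normalize: R'=78/255≈0.3059, G'=186/255≈0.7294, B'=22/255≈0.0863
Max=186/255, Min=22/255, Δ=Max-Min=164/255
L = (Max+Min)/2 = (186+22)/510 = 208/510 = 0.40784… → L = 40.8%
L ≤ 0.5 → S = Δ/(Max+Min) = 164/(186+22) = 164/208 = 0.78846… → S = 78.8%
(the 1/255 factors cancel in S and H, so raw channel differences can be used)
Max is G' → H = 60 × ((B-R)/Δ + 2) = 60 × ((22-78)/164 + 2)
  -56/164 + 2 = -0.3414… + 2 = 1.6585…
  H = 60 × 1.6585… = 99.512…° → H = 99.5°
= HSL(99.5°, 78.8%, 40.8%)


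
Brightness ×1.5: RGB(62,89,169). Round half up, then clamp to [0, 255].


Multiply each channel by 1.5, round half up, clamp to [0, 255]
R: 62×1.5 = 93
G: 89×1.5 = 133.5 → round → 134
B: 169×1.5 = 253.5 → round → 254
= RGB(93, 134, 254)


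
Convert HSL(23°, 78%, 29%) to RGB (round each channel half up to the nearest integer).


H=23°, S=0.78, L=0.29
C = (1-|2L-1|)×S = (1-|-0.42|)×0.78 = 0.4524
H' = H/60 = 23/60 ≈ 0.3833; X = C×(1-|H' mod 2 - 1|) = 0.17342
m = L - C/2 = 0.29 - 0.2262 = 0.0638
Sector ⌊H'⌋ = 0 → (R',G',B') = (0.4524, 0.17342, 0.0)
RGB = ((R'+m)×255, (G'+m)×255, (B'+m)×255) = (131.631, 60.4911, 16.269)
Round half up → RGB(132, 60, 16)


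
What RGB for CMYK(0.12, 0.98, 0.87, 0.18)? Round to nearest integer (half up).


R = 255 × (1-C) × (1-K) = 255 × 0.88 × 0.82 = 184.008 → 184
G = 255 × (1-M) × (1-K) = 255 × 0.02 × 0.82 = 4.182 → 4
B = 255 × (1-Y) × (1-K) = 255 × 0.13 × 0.82 = 27.183 → 27
= RGB(184, 4, 27)


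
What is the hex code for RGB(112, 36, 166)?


R = 112 → 70 (hex)
G = 36 → 24 (hex)
B = 166 → A6 (hex)
Hex = #7024A6


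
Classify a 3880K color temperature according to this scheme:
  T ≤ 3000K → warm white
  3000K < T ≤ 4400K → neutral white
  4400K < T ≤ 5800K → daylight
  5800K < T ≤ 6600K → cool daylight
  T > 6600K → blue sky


Temperature: 3880K
3000K < 3880K ≤ 4400K → neutral white
Classification: neutral white


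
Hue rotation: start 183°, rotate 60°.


New hue = (H + rotation) mod 360
New hue = (183 + 60) mod 360
= 243 mod 360
= 243°


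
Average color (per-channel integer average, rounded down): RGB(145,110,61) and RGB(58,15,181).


Midpoint: each channel = ⌊(C₁+C₂)/2⌋
R: ⌊(145+58)/2⌋ = 101
G: ⌊(110+15)/2⌋ = 62
B: ⌊(61+181)/2⌋ = 121
= RGB(101, 62, 121)


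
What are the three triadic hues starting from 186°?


Triadic: equally spaced at 120° intervals
H1 = 186°
H2 = (186 + 120) mod 360 = 306°
H3 = (186 + 240) mod 360 = 66°
Triadic = 186°, 306°, 66°


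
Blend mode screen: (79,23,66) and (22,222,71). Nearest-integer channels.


Screen: C = 255 - (255-A)×(255-B)/255, rounded to nearest integer
R: 255 - (255-79)×(255-22)/255 = 255 - 41008/255 ≈ 255 - 160.816 = 94.184 → 94
G: 255 - (255-23)×(255-222)/255 = 255 - 7656/255 ≈ 255 - 30.024 = 224.976 → 225
B: 255 - (255-66)×(255-71)/255 = 255 - 34776/255 ≈ 255 - 136.376 = 118.624 → 119
= RGB(94, 225, 119)


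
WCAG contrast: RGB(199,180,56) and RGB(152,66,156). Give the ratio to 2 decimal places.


Linearize each sRGB channel c=v/255: c/12.92 if c ≤ 0.04045 else ((c+0.055)/1.055)^2.4
L = 0.2126×R_lin + 0.7152×G_lin + 0.0722×B_lin
Color 1 (199,180,56):
  R=199: 199/255≈0.7804 > 0.04045 → ((0.7804+0.055)/1.055)^2.4 ≈ 0.57112
  G=180: 180/255≈0.7059 > 0.04045 → ((0.7059+0.055)/1.055)^2.4 ≈ 0.45641
  B=56: 56/255≈0.2196 > 0.04045 → ((0.2196+0.055)/1.055)^2.4 ≈ 0.03955
  L1 = 0.2126×0.57112 + 0.7152×0.45641 + 0.0722×0.03955 ≈ 0.45070
Color 2 (152,66,156):
  R=152: 152/255≈0.5961 > 0.04045 → ((0.5961+0.055)/1.055)^2.4 ≈ 0.31399
  G=66: 66/255≈0.2588 > 0.04045 → ((0.2588+0.055)/1.055)^2.4 ≈ 0.05448
  B=156: 156/255≈0.6118 > 0.04045 → ((0.6118+0.055)/1.055)^2.4 ≈ 0.33245
  L2 = 0.2126×0.31399 + 0.7152×0.05448 + 0.0722×0.33245 ≈ 0.12972
Lighter = 0.45070, Darker = 0.12972
Ratio = (L_lighter + 0.05) / (L_darker + 0.05)
Ratio = (0.45070 + 0.05) / (0.12972 + 0.05) = 0.50070 / 0.17972 ≈ 2.7860
Ratio ≈ 2.79:1


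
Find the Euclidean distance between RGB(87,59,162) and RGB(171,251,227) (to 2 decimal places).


d = √[(R₁-R₂)² + (G₁-G₂)² + (B₁-B₂)²]
d = √[(87-171)² + (59-251)² + (162-227)²]
d = √[7056 + 36864 + 4225]
d = √48145
d ≈ 219.42


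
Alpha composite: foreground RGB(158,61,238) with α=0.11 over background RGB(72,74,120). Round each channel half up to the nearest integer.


C = α×F + (1-α)×B, with 1-α = 0.89
R: 0.11×158 + 0.89×72 = 17.38 + 64.08 = 81.46 → 81
G: 0.11×61 + 0.89×74 = 6.71 + 65.86 = 72.57 → 73
B: 0.11×238 + 0.89×120 = 26.18 + 106.80 = 132.98 → 133
= RGB(81, 73, 133)


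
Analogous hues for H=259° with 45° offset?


Base hue: 259°
Left analog: (259 - 45) mod 360 = 214°
Right analog: (259 + 45) mod 360 = 304°
Analogous hues = 214° and 304°


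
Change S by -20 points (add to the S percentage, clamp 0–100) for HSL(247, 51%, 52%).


Original S = 51%
Adjustment = -20 percentage points
New S = 51 + (-20) = 31
Clamp to [0, 100] → 31
= HSL(247°, 31%, 52%)


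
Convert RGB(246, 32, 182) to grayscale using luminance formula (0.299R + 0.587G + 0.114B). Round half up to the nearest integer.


Gray = 0.299×R + 0.587×G + 0.114×B
Gray = 0.299×246 + 0.587×32 + 0.114×182
Gray = 73.554 + 18.784 + 20.748
Gray = 113.086 → round half up → 113
Gray = 113


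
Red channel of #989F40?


Color: #989F40
R = 98 = 152
G = 9F = 159
B = 40 = 64
Red = 152


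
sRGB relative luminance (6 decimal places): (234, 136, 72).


Linearize each channel (sRGB transfer function): c = v/255; c_lin = c/12.92 if c ≤ 0.04045, else ((c+0.055)/1.055)^2.4
  R: 234/255 ≈ 0.917647 > 0.04045 → ((0.917647+0.055)/1.055)^2.4 ≈ 0.822786
  G: 136/255 ≈ 0.533333 > 0.04045 → ((0.533333+0.055)/1.055)^2.4 ≈ 0.246201
  B: 72/255 ≈ 0.282353 > 0.04045 → ((0.282353+0.055)/1.055)^2.4 ≈ 0.064803
R_lin = 0.822786, G_lin = 0.246201, B_lin = 0.064803
L = 0.2126×R + 0.7152×G + 0.0722×B
L = 0.2126×0.822786 + 0.7152×0.246201 + 0.0722×0.064803
L ≈ 0.355686


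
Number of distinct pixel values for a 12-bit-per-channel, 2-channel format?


Total bits = 12 bits/channel × 2 channels = 24 bits
Distinct pixel values = 2^24
= 16,777,216 pixel values


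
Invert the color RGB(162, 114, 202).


Invert: (255-R, 255-G, 255-B)
R: 255-162 = 93
G: 255-114 = 141
B: 255-202 = 53
= RGB(93, 141, 53)


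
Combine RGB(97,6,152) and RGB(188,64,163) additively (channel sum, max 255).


Additive: each channel = min(255, C₁+C₂)
R: 97+188 = 285 → 255
G: 6+64 = 70 → 70
B: 152+163 = 315 → 255
= RGB(255, 70, 255)


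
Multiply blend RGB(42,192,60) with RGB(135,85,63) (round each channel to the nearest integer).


Multiply: C = A×B/255, rounded to nearest integer
R: 42×135/255 = 5670/255 ≈ 22.235 → 22
G: 192×85/255 = 16320/255 ≈ 64.000 → 64
B: 60×63/255 = 3780/255 ≈ 14.824 → 15
= RGB(22, 64, 15)


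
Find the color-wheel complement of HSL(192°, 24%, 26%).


Complement = opposite side of color wheel = hue + 180°
H' = (192 + 180) mod 360 = 12°
S and L unchanged.
= HSL(12°, 24%, 26%)


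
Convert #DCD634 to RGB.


DC → 220 (R)
D6 → 214 (G)
34 → 52 (B)
= RGB(220, 214, 52)


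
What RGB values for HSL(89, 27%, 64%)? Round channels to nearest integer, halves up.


H=89°, S=0.27, L=0.64
C = (1-|2L-1|)×S = (1-|0.28|)×0.27 = 0.1944
H' = H/60 = 89/60 ≈ 1.4833; X = C×(1-|H' mod 2 - 1|) = 0.10044
m = L - C/2 = 0.64 - 0.0972 = 0.5428
Sector ⌊H'⌋ = 1 → (R',G',B') = (0.10044, 0.1944, 0.0)
RGB = ((R'+m)×255, (G'+m)×255, (B'+m)×255) = (164.0262, 187.986, 138.414)
Round half up → RGB(164, 188, 138)


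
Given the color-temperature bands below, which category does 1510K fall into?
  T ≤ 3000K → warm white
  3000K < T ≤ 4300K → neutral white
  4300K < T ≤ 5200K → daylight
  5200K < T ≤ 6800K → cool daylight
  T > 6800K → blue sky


Temperature: 1510K
1510K ≤ 3000K → warm white
Classification: warm white


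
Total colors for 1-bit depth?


Colors = 2^bits = 2^1
= 2 colors


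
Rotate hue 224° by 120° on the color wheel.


New hue = (H + rotation) mod 360
New hue = (224 + 120) mod 360
= 344 mod 360
= 344°


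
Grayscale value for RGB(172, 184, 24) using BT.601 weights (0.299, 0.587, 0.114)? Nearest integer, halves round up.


Gray = 0.299×R + 0.587×G + 0.114×B
Gray = 0.299×172 + 0.587×184 + 0.114×24
Gray = 51.428 + 108.008 + 2.736
Gray = 162.172 → round half up → 162
Gray = 162


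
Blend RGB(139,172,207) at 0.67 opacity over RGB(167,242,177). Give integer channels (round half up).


C = α×F + (1-α)×B, with 1-α = 0.33
R: 0.67×139 + 0.33×167 = 93.13 + 55.11 = 148.24 → 148
G: 0.67×172 + 0.33×242 = 115.24 + 79.86 = 195.10 → 195
B: 0.67×207 + 0.33×177 = 138.69 + 58.41 = 197.10 → 197
= RGB(148, 195, 197)


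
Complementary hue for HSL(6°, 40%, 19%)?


Complement = opposite side of color wheel = hue + 180°
H' = (6 + 180) mod 360 = 186°
S and L unchanged.
= HSL(186°, 40%, 19%)


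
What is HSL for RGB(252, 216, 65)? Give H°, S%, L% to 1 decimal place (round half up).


Normalize: R'=252/255≈0.9882, G'=216/255≈0.8471, B'=65/255≈0.2549
Max=252/255, Min=65/255, Δ=Max-Min=187/255
L = (Max+Min)/2 = (252+65)/510 = 317/510 = 0.62156… → L = 62.2%
L > 0.5 → S = Δ/(2-Max-Min) = 187/(510-252-65) = 187/193 = 0.96891… → S = 96.9%
(the 1/255 factors cancel in S and H, so raw channel differences can be used)
Max is R' → H = 60 × (((G-B)/Δ) mod 6) = 60 × (((216-65)/187) mod 6)
  151/187 = 0.8074…
  H = 60 × 0.8074… = 48.449…° → H = 48.4°
= HSL(48.4°, 96.9%, 62.2%)


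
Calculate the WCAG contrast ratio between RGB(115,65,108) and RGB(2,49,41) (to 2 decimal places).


Linearize each sRGB channel c=v/255: c/12.92 if c ≤ 0.04045 else ((c+0.055)/1.055)^2.4
L = 0.2126×R_lin + 0.7152×G_lin + 0.0722×B_lin
Color 1 (115,65,108):
  R=115: 115/255≈0.4510 > 0.04045 → ((0.4510+0.055)/1.055)^2.4 ≈ 0.17144
  G=65: 65/255≈0.2549 > 0.04045 → ((0.2549+0.055)/1.055)^2.4 ≈ 0.05286
  B=108: 108/255≈0.4235 > 0.04045 → ((0.4235+0.055)/1.055)^2.4 ≈ 0.14996
  L1 = 0.2126×0.17144 + 0.7152×0.05286 + 0.0722×0.14996 ≈ 0.08508
Color 2 (2,49,41):
  R=2: 2/255≈0.0078 ≤ 0.04045 → 0.0078/12.92 ≈ 0.00061
  G=49: 49/255≈0.1922 > 0.04045 → ((0.1922+0.055)/1.055)^2.4 ≈ 0.03071
  B=41: 41/255≈0.1608 > 0.04045 → ((0.1608+0.055)/1.055)^2.4 ≈ 0.02217
  L2 = 0.2126×0.00061 + 0.7152×0.03071 + 0.0722×0.02217 ≈ 0.02370
Lighter = 0.08508, Darker = 0.02370
Ratio = (L_lighter + 0.05) / (L_darker + 0.05)
Ratio = (0.08508 + 0.05) / (0.02370 + 0.05) = 0.13508 / 0.07370 ≈ 1.8329
Ratio ≈ 1.83:1


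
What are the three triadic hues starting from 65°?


Triadic: equally spaced at 120° intervals
H1 = 65°
H2 = (65 + 120) mod 360 = 185°
H3 = (65 + 240) mod 360 = 305°
Triadic = 65°, 185°, 305°


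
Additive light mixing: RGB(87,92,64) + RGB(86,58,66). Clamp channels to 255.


Additive: each channel = min(255, C₁+C₂)
R: 87+86 = 173 → 173
G: 92+58 = 150 → 150
B: 64+66 = 130 → 130
= RGB(173, 150, 130)


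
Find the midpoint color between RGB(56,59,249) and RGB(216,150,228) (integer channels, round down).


Midpoint: each channel = ⌊(C₁+C₂)/2⌋
R: ⌊(56+216)/2⌋ = 136
G: ⌊(59+150)/2⌋ = 104
B: ⌊(249+228)/2⌋ = 238
= RGB(136, 104, 238)


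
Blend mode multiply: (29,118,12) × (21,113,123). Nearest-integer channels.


Multiply: C = A×B/255, rounded to nearest integer
R: 29×21/255 = 609/255 ≈ 2.388 → 2
G: 118×113/255 = 13334/255 ≈ 52.290 → 52
B: 12×123/255 = 1476/255 ≈ 5.788 → 6
= RGB(2, 52, 6)


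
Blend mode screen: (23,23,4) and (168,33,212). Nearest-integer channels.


Screen: C = 255 - (255-A)×(255-B)/255, rounded to nearest integer
R: 255 - (255-23)×(255-168)/255 = 255 - 20184/255 ≈ 255 - 79.153 = 175.847 → 176
G: 255 - (255-23)×(255-33)/255 = 255 - 51504/255 ≈ 255 - 201.976 = 53.024 → 53
B: 255 - (255-4)×(255-212)/255 = 255 - 10793/255 ≈ 255 - 42.325 = 212.675 → 213
= RGB(176, 53, 213)


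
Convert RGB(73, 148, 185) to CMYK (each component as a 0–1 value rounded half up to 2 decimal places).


R'=73/255≈0.2863, G'=148/255≈0.5804, B'=185/255≈0.7255
K = 1 - max(R',G',B') = 1 - 185/255 = 70/255 = 0.27450… → 0.27
(1-R'-K)/(1-K) simplifies to (max-R)/max with max = 185:
C = (185-73)/185 = 112/185 = 0.60540… → 0.61
M = (185-148)/185 = 37/185 = 0.2 → 0.20
Y = (185-185)/185 = 0/185 = 0 → 0.00
= CMYK(0.61, 0.20, 0.00, 0.27)


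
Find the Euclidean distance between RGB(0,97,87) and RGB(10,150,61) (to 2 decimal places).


d = √[(R₁-R₂)² + (G₁-G₂)² + (B₁-B₂)²]
d = √[(0-10)² + (97-150)² + (87-61)²]
d = √[100 + 2809 + 676]
d = √3585
d ≈ 59.87


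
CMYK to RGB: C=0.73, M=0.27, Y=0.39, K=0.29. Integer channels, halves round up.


R = 255 × (1-C) × (1-K) = 255 × 0.27 × 0.71 = 48.8835 → 49
G = 255 × (1-M) × (1-K) = 255 × 0.73 × 0.71 = 132.1665 → 132
B = 255 × (1-Y) × (1-K) = 255 × 0.61 × 0.71 = 110.4405 → 110
= RGB(49, 132, 110)


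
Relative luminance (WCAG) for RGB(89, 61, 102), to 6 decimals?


Linearize each channel (sRGB transfer function): c = v/255; c_lin = c/12.92 if c ≤ 0.04045, else ((c+0.055)/1.055)^2.4
  R: 89/255 ≈ 0.349020 > 0.04045 → ((0.349020+0.055)/1.055)^2.4 ≈ 0.099899
  G: 61/255 ≈ 0.239216 > 0.04045 → ((0.239216+0.055)/1.055)^2.4 ≈ 0.046665
  B: 102/255 ≈ 0.400000 > 0.04045 → ((0.400000+0.055)/1.055)^2.4 ≈ 0.132868
R_lin = 0.099899, G_lin = 0.046665, B_lin = 0.132868
L = 0.2126×R + 0.7152×G + 0.0722×B
L = 0.2126×0.099899 + 0.7152×0.046665 + 0.0722×0.132868
L ≈ 0.064206


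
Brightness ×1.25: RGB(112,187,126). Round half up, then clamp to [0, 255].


Multiply each channel by 1.25, round half up, clamp to [0, 255]
R: 112×1.25 = 140
G: 187×1.25 = 233.75 → round → 234
B: 126×1.25 = 157.5 → round → 158
= RGB(140, 234, 158)


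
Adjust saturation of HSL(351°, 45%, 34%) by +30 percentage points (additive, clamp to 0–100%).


Original S = 45%
Adjustment = +30 percentage points
New S = 45 + (30) = 75
Clamp to [0, 100] → 75
= HSL(351°, 75%, 34%)


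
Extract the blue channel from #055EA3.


Color: #055EA3
R = 05 = 5
G = 5E = 94
B = A3 = 163
Blue = 163


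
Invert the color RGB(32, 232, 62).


Invert: (255-R, 255-G, 255-B)
R: 255-32 = 223
G: 255-232 = 23
B: 255-62 = 193
= RGB(223, 23, 193)


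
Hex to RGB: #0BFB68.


0B → 11 (R)
FB → 251 (G)
68 → 104 (B)
= RGB(11, 251, 104)


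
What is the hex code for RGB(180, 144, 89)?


R = 180 → B4 (hex)
G = 144 → 90 (hex)
B = 89 → 59 (hex)
Hex = #B49059


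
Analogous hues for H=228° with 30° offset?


Base hue: 228°
Left analog: (228 - 30) mod 360 = 198°
Right analog: (228 + 30) mod 360 = 258°
Analogous hues = 198° and 258°


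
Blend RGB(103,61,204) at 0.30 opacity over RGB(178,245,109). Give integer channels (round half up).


C = α×F + (1-α)×B, with 1-α = 0.70
R: 0.30×103 + 0.70×178 = 30.90 + 124.60 = 155.50 → 156
G: 0.30×61 + 0.70×245 = 18.30 + 171.50 = 189.80 → 190
B: 0.30×204 + 0.70×109 = 61.20 + 76.30 = 137.50 → 138
= RGB(156, 190, 138)
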